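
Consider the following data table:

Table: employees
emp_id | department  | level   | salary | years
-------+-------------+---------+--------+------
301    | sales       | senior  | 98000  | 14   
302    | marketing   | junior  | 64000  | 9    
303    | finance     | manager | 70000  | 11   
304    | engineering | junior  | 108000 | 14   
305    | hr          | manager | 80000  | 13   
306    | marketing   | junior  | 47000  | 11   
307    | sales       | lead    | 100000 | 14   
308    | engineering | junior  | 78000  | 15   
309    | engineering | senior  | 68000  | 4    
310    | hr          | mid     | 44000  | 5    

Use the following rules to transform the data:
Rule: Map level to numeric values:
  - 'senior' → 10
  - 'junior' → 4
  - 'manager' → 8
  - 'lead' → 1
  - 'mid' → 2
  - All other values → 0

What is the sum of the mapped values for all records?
55

Step 1: Apply mapping to each record
Step 2: Count by status:
  'senior': 2 records × 10 = 20
  'junior': 4 records × 4 = 16
  'manager': 2 records × 8 = 16
  'lead': 1 records × 1 = 1
  'mid': 1 records × 2 = 2
Step 3: Sum all mapped values = 55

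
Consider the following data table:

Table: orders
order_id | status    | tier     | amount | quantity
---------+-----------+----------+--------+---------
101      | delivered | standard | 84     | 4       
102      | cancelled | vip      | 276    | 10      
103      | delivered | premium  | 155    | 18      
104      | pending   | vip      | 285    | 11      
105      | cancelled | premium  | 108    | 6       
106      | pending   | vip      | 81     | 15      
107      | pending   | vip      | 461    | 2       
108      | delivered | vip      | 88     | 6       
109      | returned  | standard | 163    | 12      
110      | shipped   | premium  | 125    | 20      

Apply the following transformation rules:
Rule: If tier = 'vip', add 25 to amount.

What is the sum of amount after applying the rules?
1951

Step 1: Count records where tier = 'vip': 5
Step 2: Total bonus added: 5 × 25 = 125
Step 3: Original sum of amount: 1826
Step 4: Final sum = 1826 + 125 = 1951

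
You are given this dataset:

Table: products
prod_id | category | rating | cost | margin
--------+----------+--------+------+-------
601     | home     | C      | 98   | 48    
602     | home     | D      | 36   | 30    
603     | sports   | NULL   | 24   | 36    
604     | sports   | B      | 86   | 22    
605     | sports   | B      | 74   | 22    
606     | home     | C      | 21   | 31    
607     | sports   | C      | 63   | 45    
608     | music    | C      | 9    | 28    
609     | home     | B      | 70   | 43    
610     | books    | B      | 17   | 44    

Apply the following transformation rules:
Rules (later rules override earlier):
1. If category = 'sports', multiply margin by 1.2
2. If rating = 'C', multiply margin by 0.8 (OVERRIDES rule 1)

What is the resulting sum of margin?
334.6

Step 1: Rule 2 takes priority for records with rating = 'C'
  - 4 records: 152 × 0.8 = 121.6
Step 2: Rule 1 applies to remaining records with category = 'sports'
  - 3 records: 80 × 1.2 = 96.0
Step 3: Other records unchanged: 117
Step 4: Final sum = 121.6 + 96.0 + 117 = 334.6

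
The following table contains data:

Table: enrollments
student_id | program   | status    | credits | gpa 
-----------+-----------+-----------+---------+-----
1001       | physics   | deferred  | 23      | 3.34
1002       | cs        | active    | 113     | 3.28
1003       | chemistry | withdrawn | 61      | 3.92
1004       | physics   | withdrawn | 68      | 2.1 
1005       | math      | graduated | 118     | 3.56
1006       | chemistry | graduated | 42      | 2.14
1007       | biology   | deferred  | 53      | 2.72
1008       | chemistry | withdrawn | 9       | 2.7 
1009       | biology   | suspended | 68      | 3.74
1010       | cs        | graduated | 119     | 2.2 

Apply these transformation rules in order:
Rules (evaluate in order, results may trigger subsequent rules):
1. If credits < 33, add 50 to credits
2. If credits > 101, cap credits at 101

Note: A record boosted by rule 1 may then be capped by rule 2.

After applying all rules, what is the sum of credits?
727

Step 1: Apply rule 1 to records with credits < 33
  - 2 records get bonus of 50
  - Of these, 0 records then exceed 101 and get capped
Step 2: Apply rule 2 to records with credits > 101
  - 3 records (original) are capped
Step 3: Calculate final sum = 727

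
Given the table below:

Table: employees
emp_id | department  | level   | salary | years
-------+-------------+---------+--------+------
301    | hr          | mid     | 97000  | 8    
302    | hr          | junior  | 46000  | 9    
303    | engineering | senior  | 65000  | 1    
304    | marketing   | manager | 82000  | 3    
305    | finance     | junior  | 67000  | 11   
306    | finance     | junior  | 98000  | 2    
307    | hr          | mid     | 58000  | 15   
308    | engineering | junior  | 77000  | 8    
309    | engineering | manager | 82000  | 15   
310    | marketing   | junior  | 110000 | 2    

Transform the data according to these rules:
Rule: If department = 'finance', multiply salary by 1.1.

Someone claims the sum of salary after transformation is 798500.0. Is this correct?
Yes, the result is correct.

Step 1: Calculate the correct sum after transformation
Step 2: Apply multiplier 1.1 to records where department = 'finance'
Step 3: Correct result = 798500.0
Step 4: Claimed result = 798500.0
Step 5: 798500.0 = 798500.0 ✓
Conclusion: The claimed result is correct.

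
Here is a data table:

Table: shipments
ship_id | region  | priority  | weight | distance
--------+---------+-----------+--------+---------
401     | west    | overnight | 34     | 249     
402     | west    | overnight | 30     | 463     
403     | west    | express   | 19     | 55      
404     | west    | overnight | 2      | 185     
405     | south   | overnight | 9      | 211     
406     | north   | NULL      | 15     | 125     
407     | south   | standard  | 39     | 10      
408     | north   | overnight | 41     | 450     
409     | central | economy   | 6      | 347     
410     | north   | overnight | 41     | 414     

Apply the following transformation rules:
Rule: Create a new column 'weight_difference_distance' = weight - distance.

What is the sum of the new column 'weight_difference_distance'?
-2273

Step 1: For each record, compute weight - distance
Example calculations:
  34 - 249 = -215
  30 - 463 = -433
  19 - 55 = -36
  ...
Step 2: Sum all derived values
Step 3: Total = -2273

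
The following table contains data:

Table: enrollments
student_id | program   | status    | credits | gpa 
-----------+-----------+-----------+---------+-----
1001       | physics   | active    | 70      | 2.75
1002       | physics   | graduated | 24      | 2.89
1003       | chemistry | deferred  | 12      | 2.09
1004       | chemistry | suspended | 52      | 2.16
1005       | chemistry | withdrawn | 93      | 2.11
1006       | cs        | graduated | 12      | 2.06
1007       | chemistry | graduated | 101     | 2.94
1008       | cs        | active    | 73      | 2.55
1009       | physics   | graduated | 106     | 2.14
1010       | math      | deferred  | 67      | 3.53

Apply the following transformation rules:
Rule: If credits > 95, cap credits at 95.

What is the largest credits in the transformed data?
95

Step 1: Original maximum credits = 106
Step 2: Apply cap at 95
Step 3: 2 records had credits > 95 and were capped
Step 4: Maximum after transformation = 95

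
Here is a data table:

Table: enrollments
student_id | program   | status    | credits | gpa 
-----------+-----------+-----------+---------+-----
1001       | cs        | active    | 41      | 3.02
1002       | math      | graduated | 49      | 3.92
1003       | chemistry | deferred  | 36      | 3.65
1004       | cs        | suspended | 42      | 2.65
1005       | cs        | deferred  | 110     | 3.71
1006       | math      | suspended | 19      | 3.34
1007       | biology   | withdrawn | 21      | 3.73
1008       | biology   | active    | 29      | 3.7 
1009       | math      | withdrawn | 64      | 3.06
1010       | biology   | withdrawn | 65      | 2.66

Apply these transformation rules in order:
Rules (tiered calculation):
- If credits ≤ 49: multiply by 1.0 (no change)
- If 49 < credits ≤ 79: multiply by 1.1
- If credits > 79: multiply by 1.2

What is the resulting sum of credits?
510.9

Step 1: Tier 1 (credits ≤ 49): 7 records, sum = 237 × 1.0 = 237.0
Step 2: Tier 2 (49 < credits ≤ 79): 2 records, sum = 129 × 1.1 = 141.9
Step 3: Tier 3 (credits > 79): 1 records, sum = 110 × 1.2 = 132.0
Step 4: Final sum = 237.0 + 141.9 + 132.0 = 510.9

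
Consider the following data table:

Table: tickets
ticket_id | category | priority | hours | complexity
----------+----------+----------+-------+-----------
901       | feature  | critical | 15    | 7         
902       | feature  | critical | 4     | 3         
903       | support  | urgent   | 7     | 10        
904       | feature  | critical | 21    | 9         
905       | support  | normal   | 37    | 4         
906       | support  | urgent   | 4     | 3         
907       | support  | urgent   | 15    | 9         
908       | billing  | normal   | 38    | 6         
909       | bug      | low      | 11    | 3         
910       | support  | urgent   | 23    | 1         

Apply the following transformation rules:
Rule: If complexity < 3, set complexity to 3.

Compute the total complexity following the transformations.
57

Step 1: 1 records have complexity < 3
Step 2: These records originally summed to 1
Step 3: After setting to minimum: 1 × 3 = 3
Step 4: Unaffected records sum: 54
Step 5: Final sum = 3 + 54 = 57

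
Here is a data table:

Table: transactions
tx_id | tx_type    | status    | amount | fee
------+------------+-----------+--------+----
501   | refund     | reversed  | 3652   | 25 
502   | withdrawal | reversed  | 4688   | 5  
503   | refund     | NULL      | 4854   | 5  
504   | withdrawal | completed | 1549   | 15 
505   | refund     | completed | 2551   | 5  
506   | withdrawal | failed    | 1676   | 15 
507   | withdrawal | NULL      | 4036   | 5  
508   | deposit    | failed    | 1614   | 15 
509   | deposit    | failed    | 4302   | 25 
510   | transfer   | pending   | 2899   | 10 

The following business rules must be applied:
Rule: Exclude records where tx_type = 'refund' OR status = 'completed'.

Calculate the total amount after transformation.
19215

Step 1: Find records where tx_type = 'refund' OR status = 'completed'
Step 2: 4 records match, summing to 12606
Step 3: Original sum: 31821
Step 4: Remaining sum = 31821 - 12606 = 19215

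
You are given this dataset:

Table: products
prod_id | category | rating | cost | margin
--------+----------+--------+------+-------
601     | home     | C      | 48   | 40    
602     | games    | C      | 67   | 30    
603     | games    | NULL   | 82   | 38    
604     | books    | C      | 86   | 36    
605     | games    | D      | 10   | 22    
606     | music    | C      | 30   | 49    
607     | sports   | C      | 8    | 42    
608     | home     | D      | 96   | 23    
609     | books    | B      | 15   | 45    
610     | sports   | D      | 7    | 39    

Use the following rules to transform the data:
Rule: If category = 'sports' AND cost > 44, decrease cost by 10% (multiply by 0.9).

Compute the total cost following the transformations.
449

Step 1: Find records where category = 'sports' AND cost > 44
Step 2: 0 records match, summing to 0
Step 3: After multiplier: 0 × 0.9 = 0.0
Step 4: Unaffected records sum: 449
Step 5: Final sum = 0.0 + 449 = 449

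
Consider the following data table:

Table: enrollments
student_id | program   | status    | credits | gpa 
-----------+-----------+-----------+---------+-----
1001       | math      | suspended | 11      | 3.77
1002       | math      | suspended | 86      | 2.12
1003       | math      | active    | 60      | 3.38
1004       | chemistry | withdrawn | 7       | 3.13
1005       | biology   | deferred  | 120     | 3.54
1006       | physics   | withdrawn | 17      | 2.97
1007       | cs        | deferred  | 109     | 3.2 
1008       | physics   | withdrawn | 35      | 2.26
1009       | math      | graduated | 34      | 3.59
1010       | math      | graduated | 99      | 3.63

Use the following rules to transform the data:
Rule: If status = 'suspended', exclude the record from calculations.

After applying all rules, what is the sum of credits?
481

Step 1: Identify records where status = 'suspended'
Step 2: The excluded records sum to 97
Step 3: Original total credits = 578
Step 4: Remaining total = 578 - 97 = 481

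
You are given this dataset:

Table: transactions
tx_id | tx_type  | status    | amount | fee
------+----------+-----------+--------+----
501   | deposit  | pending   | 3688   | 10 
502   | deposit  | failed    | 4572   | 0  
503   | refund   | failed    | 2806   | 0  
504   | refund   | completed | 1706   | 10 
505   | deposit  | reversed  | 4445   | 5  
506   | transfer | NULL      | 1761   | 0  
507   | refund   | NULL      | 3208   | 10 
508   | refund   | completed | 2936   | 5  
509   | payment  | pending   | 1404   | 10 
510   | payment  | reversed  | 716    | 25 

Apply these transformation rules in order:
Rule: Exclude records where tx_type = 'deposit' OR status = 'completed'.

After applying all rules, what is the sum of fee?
45

Step 1: Find records where tx_type = 'deposit' OR status = 'completed'
Step 2: 5 records match, summing to 30
Step 3: Original sum: 75
Step 4: Remaining sum = 75 - 30 = 45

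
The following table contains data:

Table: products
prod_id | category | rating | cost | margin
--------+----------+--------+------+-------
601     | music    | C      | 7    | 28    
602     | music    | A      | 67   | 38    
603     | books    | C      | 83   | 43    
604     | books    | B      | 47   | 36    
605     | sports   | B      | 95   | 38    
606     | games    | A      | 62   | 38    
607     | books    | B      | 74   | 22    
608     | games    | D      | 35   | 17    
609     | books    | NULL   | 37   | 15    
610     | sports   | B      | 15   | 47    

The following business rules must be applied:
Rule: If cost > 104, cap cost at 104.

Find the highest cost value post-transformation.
95

Step 1: Original maximum cost = 95
Step 2: Check cap of 104 against maximum
Step 3: No records exceed the cap (max 95 <= cap 104), so no capping applies
Step 4: Maximum after transformation = 95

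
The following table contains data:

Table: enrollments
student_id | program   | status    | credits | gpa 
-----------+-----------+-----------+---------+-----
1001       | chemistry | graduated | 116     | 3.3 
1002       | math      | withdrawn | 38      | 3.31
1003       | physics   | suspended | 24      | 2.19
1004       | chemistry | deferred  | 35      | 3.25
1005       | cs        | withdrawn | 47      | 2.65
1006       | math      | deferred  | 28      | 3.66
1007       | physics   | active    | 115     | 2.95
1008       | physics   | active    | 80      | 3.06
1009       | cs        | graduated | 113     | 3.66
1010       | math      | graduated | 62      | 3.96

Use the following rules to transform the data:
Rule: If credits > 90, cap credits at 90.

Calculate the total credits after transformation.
584

Step 1: 3 records have credits > 90
Step 2: These records originally summed to 344
Step 3: After capping: 3 × 90 = 270
Step 4: Unaffected records sum: 314
Step 5: Final sum = 270 + 314 = 584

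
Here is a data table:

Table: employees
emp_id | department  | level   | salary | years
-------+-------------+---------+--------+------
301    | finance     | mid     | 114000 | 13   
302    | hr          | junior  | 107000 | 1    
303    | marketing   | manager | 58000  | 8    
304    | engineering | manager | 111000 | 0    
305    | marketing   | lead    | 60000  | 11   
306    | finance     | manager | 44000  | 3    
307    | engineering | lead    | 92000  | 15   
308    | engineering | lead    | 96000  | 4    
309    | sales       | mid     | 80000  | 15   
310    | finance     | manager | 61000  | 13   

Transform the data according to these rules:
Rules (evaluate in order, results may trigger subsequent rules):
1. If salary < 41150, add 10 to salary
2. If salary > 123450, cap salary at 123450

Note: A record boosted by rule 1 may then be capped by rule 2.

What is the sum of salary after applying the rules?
823000

Step 1: Apply rule 1 to records with salary < 41150
  - 0 records get bonus of 10
  - Of these, 0 records then exceed 123450 and get capped
Step 2: Apply rule 2 to records with salary > 123450
  - 0 records (original) are capped
Step 3: Calculate final sum = 823000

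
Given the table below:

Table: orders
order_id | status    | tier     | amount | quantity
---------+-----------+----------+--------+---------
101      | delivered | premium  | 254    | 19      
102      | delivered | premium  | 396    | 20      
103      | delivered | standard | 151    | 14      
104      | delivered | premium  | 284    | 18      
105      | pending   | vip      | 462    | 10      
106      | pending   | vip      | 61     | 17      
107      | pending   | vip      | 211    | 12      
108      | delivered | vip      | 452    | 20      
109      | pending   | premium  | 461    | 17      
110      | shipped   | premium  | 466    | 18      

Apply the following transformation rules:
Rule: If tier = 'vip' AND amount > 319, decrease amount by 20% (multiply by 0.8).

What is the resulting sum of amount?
3015.2

Step 1: Find records where tier = 'vip' AND amount > 319
Step 2: 2 records match, summing to 914
Step 3: After multiplier: 914 × 0.8 = 731.2
Step 4: Unaffected records sum: 2284
Step 5: Final sum = 731.2 + 2284 = 3015.2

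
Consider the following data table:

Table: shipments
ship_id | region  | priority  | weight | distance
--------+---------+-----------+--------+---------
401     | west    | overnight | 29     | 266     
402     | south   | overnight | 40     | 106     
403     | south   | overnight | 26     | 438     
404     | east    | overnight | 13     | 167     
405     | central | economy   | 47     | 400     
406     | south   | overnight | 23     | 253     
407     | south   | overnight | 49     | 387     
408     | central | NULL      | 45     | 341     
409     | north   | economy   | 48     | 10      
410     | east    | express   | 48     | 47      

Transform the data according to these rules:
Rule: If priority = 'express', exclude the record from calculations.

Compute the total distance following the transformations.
2368

Step 1: Identify records where priority = 'express'
Step 2: The excluded records sum to 47
Step 3: Original total distance = 2415
Step 4: Remaining total = 2415 - 47 = 2368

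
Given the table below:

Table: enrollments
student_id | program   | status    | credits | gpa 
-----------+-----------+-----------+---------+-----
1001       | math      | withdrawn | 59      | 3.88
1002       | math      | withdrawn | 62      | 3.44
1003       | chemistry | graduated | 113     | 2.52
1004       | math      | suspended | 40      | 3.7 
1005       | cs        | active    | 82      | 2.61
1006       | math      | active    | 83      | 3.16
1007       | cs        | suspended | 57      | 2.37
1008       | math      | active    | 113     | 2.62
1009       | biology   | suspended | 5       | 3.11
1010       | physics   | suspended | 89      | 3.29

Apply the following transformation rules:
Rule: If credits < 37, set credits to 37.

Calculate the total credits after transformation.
735

Step 1: 1 records have credits < 37
Step 2: These records originally summed to 5
Step 3: After setting to minimum: 1 × 37 = 37
Step 4: Unaffected records sum: 698
Step 5: Final sum = 37 + 698 = 735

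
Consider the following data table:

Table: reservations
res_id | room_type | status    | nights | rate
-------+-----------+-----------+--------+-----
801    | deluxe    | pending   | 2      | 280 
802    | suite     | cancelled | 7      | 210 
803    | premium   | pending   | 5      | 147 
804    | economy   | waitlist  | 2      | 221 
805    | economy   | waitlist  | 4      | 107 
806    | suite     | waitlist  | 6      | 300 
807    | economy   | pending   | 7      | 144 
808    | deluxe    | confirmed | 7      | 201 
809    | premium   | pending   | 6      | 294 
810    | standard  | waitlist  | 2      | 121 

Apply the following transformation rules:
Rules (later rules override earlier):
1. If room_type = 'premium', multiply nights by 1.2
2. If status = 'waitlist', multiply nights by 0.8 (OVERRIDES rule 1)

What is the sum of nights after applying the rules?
47.4

Step 1: Rule 2 takes priority for records with status = 'waitlist'
  - 4 records: 14 × 0.8 = 11.2
Step 2: Rule 1 applies to remaining records with room_type = 'premium'
  - 2 records: 11 × 1.2 = 13.2
Step 3: Other records unchanged: 23
Step 4: Final sum = 11.2 + 13.2 + 23 = 47.4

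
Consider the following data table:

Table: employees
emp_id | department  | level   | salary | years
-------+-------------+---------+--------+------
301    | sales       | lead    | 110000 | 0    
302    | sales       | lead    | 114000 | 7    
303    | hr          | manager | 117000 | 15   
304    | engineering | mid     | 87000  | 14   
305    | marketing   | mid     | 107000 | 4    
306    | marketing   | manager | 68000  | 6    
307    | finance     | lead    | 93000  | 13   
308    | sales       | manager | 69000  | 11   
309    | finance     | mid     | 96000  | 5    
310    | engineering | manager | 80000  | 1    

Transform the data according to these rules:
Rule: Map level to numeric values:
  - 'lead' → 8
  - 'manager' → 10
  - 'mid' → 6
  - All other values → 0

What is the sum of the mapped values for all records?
82

Step 1: Apply mapping to each record
Step 2: Count by status:
  'lead': 3 records × 8 = 24
  'manager': 4 records × 10 = 40
  'mid': 3 records × 6 = 18
Step 3: Sum all mapped values = 82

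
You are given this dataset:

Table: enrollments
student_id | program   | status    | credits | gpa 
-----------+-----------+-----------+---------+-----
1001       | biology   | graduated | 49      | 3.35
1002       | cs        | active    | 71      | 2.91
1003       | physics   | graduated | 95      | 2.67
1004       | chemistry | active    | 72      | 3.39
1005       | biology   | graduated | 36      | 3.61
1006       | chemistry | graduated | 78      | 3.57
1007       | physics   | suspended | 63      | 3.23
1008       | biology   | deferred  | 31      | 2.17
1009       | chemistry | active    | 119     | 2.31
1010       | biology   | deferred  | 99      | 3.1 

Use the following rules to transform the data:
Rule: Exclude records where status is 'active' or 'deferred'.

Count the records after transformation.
5

Step 1: Count records to exclude
  - 3 (active) + 2 (deferred) = 5 records
Step 2: Total records: 10
Step 3: Remaining = 10 - 5 = 5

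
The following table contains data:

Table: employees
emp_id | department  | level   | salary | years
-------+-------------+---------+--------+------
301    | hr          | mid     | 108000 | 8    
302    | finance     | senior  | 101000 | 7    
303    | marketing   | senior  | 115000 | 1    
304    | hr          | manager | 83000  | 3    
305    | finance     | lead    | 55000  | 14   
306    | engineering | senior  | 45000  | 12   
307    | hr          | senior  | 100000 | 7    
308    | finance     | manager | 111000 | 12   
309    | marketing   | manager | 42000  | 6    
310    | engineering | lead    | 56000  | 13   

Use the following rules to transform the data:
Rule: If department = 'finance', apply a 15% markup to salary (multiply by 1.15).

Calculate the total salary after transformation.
856050.0

Step 1: Records with department = 'finance' have total salary = 267000
Step 2: Apply multiplier: 267000 × 1.15 = 307050.0
Step 3: Other records total: 549000
Step 4: Final sum = 307050.0 + 549000 = 856050.0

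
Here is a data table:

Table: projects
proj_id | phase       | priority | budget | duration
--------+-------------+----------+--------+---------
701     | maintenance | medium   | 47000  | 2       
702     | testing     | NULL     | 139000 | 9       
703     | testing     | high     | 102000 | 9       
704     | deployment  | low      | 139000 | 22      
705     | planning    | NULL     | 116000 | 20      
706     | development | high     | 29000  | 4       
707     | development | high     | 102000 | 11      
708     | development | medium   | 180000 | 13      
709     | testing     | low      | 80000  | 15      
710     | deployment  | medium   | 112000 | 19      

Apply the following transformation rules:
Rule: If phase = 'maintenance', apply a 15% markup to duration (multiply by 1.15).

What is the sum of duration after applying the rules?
124.3

Step 1: Records with phase = 'maintenance' have total duration = 2
Step 2: Apply multiplier: 2 × 1.15 = 2.3
Step 3: Other records total: 122
Step 4: Final sum = 2.3 + 122 = 124.3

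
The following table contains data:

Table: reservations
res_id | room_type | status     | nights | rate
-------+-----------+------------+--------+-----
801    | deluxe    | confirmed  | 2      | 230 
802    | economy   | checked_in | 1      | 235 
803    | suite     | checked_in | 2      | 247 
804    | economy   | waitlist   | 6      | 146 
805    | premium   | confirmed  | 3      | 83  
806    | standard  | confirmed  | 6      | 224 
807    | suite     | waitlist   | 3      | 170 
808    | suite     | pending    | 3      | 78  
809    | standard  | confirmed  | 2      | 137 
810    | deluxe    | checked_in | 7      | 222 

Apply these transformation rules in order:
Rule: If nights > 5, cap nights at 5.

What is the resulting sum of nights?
31

Step 1: 3 records have nights > 5
Step 2: These records originally summed to 19
Step 3: After capping: 3 × 5 = 15
Step 4: Unaffected records sum: 16
Step 5: Final sum = 15 + 16 = 31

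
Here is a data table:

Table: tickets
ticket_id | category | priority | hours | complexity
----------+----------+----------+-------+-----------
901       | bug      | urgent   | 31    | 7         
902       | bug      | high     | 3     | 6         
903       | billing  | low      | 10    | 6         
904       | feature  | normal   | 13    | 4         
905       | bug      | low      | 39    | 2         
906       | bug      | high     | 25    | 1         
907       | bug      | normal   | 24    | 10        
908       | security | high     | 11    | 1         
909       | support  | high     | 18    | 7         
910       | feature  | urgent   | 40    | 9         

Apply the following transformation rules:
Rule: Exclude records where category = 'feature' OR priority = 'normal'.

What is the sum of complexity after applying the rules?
30

Step 1: Find records where category = 'feature' OR priority = 'normal'
Step 2: 3 records match, summing to 23
Step 3: Original sum: 53
Step 4: Remaining sum = 53 - 23 = 30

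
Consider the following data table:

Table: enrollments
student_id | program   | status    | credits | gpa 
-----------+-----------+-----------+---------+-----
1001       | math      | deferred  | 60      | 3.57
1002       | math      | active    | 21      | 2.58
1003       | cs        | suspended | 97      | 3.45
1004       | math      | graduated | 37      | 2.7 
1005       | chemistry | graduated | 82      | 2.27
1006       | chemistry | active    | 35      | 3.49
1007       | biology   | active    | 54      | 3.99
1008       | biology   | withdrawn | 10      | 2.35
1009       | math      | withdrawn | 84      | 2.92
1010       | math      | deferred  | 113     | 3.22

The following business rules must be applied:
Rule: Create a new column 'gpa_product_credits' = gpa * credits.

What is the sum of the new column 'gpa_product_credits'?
1859.32

Step 1: For each record, compute gpa * credits
Example calculations:
  3.57 * 60 = 214.2
  2.58 * 21 = 54.18
  3.45 * 97 = 334.65
  ...
Step 2: Sum all derived values
Step 3: Total = 1859.32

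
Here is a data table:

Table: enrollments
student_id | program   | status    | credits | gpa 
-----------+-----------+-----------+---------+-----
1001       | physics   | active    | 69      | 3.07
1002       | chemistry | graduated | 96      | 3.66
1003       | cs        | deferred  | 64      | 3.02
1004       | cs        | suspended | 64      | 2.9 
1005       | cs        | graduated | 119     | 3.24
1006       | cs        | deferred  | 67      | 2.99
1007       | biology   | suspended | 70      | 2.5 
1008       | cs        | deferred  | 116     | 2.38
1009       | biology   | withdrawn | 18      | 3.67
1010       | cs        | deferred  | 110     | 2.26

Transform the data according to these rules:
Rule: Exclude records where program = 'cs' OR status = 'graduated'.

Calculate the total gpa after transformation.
9.24

Step 1: Find records where program = 'cs' OR status = 'graduated'
Step 2: 7 records match, summing to 20.45
Step 3: Original sum: 29.69
Step 4: Remaining sum = 29.69 - 20.45 = 9.24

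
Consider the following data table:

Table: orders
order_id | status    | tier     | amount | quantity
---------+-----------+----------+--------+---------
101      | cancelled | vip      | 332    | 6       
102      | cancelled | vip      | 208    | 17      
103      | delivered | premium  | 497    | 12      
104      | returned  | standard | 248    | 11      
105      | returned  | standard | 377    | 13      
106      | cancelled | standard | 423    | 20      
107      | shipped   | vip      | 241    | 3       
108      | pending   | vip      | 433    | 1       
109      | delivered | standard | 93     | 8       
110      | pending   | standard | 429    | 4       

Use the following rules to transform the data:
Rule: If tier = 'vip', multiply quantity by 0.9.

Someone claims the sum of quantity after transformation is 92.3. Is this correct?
Yes, the result is correct.

Step 1: Calculate the correct sum after transformation
Step 2: Apply multiplier 0.9 to records where tier = 'vip'
Step 3: Correct result = 92.3
Step 4: Claimed result = 92.3
Step 5: 92.3 = 92.3 ✓
Conclusion: The claimed result is correct.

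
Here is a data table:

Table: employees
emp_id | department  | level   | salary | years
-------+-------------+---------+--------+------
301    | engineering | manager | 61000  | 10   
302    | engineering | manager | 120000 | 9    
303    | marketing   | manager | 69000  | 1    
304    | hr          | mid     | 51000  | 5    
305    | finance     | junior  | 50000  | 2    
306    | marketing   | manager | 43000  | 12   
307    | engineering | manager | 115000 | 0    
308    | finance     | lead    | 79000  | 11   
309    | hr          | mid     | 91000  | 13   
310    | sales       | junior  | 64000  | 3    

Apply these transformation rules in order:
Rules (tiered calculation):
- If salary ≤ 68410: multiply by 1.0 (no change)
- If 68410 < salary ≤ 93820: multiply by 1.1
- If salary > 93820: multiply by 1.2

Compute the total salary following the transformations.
813900.0

Step 1: Tier 1 (salary ≤ 68410): 5 records, sum = 269000 × 1.0 = 269000.0
Step 2: Tier 2 (68410 < salary ≤ 93820): 3 records, sum = 239000 × 1.1 = 262900.0
Step 3: Tier 3 (salary > 93820): 2 records, sum = 235000 × 1.2 = 282000.0
Step 4: Final sum = 269000.0 + 262900.0 + 282000.0 = 813900.0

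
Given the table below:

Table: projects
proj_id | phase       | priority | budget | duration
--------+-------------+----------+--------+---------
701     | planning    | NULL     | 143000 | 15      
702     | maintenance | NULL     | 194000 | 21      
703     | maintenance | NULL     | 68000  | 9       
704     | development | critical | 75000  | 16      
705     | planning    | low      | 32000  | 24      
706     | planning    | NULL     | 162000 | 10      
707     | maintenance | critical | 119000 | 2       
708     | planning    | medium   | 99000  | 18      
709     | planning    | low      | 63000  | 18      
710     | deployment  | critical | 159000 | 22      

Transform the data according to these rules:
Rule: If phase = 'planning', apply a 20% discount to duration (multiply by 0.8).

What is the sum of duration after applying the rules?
138.0

Step 1: Records with phase = 'planning' have total duration = 85
Step 2: Apply multiplier: 85 × 0.8 = 68.0
Step 3: Other records total: 70
Step 4: Final sum = 68.0 + 70 = 138.0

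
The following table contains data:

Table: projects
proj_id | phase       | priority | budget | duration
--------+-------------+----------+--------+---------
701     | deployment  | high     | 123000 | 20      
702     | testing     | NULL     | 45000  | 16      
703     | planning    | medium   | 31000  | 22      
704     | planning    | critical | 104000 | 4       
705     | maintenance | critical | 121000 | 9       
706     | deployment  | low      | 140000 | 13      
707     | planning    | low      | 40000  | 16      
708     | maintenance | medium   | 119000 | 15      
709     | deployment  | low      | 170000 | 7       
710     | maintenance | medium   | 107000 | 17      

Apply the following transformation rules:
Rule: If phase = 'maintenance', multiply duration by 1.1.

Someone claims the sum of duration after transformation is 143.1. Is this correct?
Yes, the result is correct.

Step 1: Calculate the correct sum after transformation
Step 2: Apply multiplier 1.1 to records where phase = 'maintenance'
Step 3: Correct result = 143.1
Step 4: Claimed result = 143.1
Step 5: 143.1 = 143.1 ✓
Conclusion: The claimed result is correct.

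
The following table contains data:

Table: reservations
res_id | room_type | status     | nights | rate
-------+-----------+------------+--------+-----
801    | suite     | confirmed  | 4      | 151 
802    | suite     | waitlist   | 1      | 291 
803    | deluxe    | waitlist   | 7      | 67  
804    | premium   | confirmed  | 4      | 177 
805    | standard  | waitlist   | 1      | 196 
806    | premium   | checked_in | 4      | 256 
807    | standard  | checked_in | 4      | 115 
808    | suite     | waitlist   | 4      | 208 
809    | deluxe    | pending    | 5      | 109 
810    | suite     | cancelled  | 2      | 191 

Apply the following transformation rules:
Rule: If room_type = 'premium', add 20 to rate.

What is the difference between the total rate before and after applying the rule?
40

Step 1: Original sum of rate = 1761
Step 2: 2 records have room_type = 'premium'
Step 3: Each affected record changes by 20
Step 4: Total change = 2 × 20 = 40
Step 5: New sum = 1761 + 40 = 1801
Step 6: Difference = |1801 - 1761| = 40
        (Sum increased by 40)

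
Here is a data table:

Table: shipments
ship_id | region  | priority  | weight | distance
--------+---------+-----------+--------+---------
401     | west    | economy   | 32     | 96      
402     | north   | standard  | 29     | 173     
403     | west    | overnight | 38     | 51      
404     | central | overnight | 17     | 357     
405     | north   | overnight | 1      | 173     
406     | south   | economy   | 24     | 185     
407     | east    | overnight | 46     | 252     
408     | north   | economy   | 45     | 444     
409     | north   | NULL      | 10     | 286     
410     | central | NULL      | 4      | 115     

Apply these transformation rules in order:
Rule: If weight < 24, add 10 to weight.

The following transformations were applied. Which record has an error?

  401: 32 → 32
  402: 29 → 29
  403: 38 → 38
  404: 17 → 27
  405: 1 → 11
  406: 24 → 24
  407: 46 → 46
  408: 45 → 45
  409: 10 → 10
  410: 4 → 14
Record 409 has an error. The correct transformed value should be 20, not 10.

Step 1: Check each record against the rule
Step 2: Record 409 has weight = 10
Step 3: Since 10 < 24, the bonus should have been applied
Step 4: Correct value = 20, but claimed value = 10
Conclusion: Record 409 has the error.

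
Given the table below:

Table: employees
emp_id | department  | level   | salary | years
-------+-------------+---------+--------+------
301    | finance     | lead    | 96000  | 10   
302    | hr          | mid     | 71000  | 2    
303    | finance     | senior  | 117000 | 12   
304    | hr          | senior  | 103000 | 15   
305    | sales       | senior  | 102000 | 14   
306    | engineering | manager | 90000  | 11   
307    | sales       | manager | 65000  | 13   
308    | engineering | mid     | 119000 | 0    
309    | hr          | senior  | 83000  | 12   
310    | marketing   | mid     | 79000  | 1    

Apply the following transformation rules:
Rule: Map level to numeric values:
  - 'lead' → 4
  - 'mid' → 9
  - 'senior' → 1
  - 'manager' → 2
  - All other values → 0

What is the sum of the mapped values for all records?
39

Step 1: Apply mapping to each record
Step 2: Count by status:
  'lead': 1 records × 4 = 4
  'mid': 3 records × 9 = 27
  'senior': 4 records × 1 = 4
  'manager': 2 records × 2 = 4
Step 3: Sum all mapped values = 39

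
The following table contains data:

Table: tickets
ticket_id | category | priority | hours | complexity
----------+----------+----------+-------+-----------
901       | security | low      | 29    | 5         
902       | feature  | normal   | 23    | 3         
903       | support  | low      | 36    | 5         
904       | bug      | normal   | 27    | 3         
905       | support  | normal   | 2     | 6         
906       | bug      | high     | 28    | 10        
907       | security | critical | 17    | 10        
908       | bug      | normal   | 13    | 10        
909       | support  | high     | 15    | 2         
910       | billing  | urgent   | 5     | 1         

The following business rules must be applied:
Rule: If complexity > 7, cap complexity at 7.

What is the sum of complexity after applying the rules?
46

Step 1: 3 records have complexity > 7
Step 2: These records originally summed to 30
Step 3: After capping: 3 × 7 = 21
Step 4: Unaffected records sum: 25
Step 5: Final sum = 21 + 25 = 46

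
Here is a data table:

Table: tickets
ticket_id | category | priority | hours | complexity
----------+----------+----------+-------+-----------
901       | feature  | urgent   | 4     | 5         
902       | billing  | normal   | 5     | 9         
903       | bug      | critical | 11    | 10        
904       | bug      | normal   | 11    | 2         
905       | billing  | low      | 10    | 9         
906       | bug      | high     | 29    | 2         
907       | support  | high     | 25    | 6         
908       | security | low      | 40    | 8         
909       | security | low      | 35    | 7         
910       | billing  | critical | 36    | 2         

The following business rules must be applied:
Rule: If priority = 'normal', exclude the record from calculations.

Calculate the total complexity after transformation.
49

Step 1: Identify records where priority = 'normal'
Step 2: The excluded records sum to 11
Step 3: Original total complexity = 60
Step 4: Remaining total = 60 - 11 = 49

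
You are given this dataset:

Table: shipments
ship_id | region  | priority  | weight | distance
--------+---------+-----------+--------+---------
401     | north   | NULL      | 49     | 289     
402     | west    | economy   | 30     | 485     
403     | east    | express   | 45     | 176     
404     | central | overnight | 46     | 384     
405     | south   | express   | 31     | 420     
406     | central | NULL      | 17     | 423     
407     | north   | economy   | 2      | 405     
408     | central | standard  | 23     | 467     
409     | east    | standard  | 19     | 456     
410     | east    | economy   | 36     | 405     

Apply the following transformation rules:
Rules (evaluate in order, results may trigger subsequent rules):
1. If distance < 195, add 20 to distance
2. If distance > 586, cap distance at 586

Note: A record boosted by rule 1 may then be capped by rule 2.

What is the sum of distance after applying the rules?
3930

Step 1: Apply rule 1 to records with distance < 195
  - 1 records get bonus of 20
  - Of these, 0 records then exceed 586 and get capped
Step 2: Apply rule 2 to records with distance > 586
  - 0 records (original) are capped
Step 3: Calculate final sum = 3930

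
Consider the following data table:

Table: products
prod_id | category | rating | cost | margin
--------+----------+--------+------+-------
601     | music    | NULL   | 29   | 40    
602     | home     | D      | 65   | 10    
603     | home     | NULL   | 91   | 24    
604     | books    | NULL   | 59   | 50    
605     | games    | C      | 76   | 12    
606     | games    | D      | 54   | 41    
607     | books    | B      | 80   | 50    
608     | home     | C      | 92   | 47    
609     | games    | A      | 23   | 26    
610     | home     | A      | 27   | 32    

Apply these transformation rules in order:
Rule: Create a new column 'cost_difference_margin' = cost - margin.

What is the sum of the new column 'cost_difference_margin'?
264

Step 1: For each record, compute cost - margin
Example calculations:
  29 - 40 = -11
  65 - 10 = 55
  91 - 24 = 67
  ...
Step 2: Sum all derived values
Step 3: Total = 264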